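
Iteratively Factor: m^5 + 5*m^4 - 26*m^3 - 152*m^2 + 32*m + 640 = (m + 4)*(m^4 + m^3 - 30*m^2 - 32*m + 160) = (m - 2)*(m + 4)*(m^3 + 3*m^2 - 24*m - 80) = (m - 5)*(m - 2)*(m + 4)*(m^2 + 8*m + 16) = (m - 5)*(m - 2)*(m + 4)^2*(m + 4)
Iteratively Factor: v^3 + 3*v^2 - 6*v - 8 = (v + 4)*(v^2 - v - 2) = (v + 1)*(v + 4)*(v - 2)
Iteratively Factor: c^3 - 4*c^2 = (c - 4)*(c^2) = c*(c - 4)*(c)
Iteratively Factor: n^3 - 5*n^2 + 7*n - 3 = (n - 1)*(n^2 - 4*n + 3) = (n - 3)*(n - 1)*(n - 1)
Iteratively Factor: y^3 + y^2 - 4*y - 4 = (y + 1)*(y^2 - 4) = (y - 2)*(y + 1)*(y + 2)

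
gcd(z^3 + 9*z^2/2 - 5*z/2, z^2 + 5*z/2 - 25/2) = z + 5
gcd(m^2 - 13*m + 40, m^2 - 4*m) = 1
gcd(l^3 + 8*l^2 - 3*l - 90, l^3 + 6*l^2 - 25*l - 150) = l^2 + 11*l + 30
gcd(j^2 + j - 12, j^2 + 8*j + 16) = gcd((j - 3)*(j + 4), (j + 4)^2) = j + 4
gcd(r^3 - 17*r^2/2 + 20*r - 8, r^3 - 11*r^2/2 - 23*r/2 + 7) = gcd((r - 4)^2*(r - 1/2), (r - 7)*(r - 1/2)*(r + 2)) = r - 1/2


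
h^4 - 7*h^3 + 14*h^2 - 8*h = h*(h - 4)*(h - 2)*(h - 1)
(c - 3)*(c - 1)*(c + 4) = c^3 - 13*c + 12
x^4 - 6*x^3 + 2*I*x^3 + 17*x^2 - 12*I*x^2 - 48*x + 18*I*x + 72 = (x - 3)^2*(x - 2*I)*(x + 4*I)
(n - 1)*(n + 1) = n^2 - 1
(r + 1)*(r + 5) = r^2 + 6*r + 5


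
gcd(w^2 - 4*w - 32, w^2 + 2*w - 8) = w + 4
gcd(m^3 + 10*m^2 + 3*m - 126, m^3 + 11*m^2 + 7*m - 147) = m^2 + 4*m - 21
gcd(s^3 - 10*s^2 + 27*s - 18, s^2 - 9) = s - 3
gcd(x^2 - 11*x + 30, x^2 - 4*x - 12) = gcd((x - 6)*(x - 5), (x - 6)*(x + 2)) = x - 6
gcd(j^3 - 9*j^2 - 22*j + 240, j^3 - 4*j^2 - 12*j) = j - 6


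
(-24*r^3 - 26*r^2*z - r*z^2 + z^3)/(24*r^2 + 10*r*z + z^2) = (-6*r^2 - 5*r*z + z^2)/(6*r + z)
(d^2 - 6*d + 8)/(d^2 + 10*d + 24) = (d^2 - 6*d + 8)/(d^2 + 10*d + 24)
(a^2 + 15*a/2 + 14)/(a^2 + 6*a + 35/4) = 2*(a + 4)/(2*a + 5)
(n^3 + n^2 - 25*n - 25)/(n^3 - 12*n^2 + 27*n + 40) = (n + 5)/(n - 8)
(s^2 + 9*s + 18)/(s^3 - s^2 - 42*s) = (s + 3)/(s*(s - 7))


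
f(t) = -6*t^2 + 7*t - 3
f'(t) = 7 - 12*t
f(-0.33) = -5.96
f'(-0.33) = 10.96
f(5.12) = -124.45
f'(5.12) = -54.44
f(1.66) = -7.91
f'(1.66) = -12.92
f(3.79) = -62.65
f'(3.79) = -38.48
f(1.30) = -4.04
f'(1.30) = -8.60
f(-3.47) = -99.54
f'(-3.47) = 48.64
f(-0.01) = -3.07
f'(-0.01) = 7.12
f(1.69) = -8.31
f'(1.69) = -13.28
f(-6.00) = -261.00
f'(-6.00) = 79.00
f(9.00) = -426.00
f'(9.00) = -101.00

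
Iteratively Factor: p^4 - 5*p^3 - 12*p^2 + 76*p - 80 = (p + 4)*(p^3 - 9*p^2 + 24*p - 20) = (p - 2)*(p + 4)*(p^2 - 7*p + 10) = (p - 2)^2*(p + 4)*(p - 5)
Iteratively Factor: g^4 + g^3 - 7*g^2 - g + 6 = (g - 1)*(g^3 + 2*g^2 - 5*g - 6) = (g - 2)*(g - 1)*(g^2 + 4*g + 3) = (g - 2)*(g - 1)*(g + 3)*(g + 1)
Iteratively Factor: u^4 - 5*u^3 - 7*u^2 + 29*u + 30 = (u - 3)*(u^3 - 2*u^2 - 13*u - 10) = (u - 5)*(u - 3)*(u^2 + 3*u + 2) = (u - 5)*(u - 3)*(u + 1)*(u + 2)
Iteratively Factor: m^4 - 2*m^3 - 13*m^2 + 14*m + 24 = (m + 1)*(m^3 - 3*m^2 - 10*m + 24) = (m + 1)*(m + 3)*(m^2 - 6*m + 8) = (m - 2)*(m + 1)*(m + 3)*(m - 4)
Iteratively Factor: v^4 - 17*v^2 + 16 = (v + 4)*(v^3 - 4*v^2 - v + 4) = (v - 1)*(v + 4)*(v^2 - 3*v - 4) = (v - 1)*(v + 1)*(v + 4)*(v - 4)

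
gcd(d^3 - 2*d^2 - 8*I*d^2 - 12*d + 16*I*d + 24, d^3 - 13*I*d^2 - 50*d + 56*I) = d - 2*I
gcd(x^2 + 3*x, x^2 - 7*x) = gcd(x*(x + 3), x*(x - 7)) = x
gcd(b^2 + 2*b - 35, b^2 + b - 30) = b - 5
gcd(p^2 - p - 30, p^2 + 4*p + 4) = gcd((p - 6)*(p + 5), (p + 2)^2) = 1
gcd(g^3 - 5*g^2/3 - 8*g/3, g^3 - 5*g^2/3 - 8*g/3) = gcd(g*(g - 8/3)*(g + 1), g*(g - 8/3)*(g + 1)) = g^3 - 5*g^2/3 - 8*g/3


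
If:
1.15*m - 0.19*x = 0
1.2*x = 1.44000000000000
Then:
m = 0.20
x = 1.20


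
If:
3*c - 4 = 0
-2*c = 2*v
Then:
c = 4/3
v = -4/3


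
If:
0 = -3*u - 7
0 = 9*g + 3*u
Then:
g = 7/9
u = -7/3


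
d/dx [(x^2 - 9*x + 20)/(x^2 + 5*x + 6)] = 14*(x^2 - 2*x - 11)/(x^4 + 10*x^3 + 37*x^2 + 60*x + 36)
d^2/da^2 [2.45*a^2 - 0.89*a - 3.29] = 4.90000000000000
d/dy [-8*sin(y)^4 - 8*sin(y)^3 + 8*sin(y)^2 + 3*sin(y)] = 4*sin(4*y) - 3*cos(y) + 6*cos(3*y)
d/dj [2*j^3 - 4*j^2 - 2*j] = 6*j^2 - 8*j - 2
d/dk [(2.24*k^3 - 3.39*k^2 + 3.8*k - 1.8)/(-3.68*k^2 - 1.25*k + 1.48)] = (-8.2432*k^4 - 5.6*k^3 + 28.1671*k^2 - 23.2824*k + 3.374)/(13.5424*k^4 + 9.2*k^3 - 9.3303*k^2 - 3.7*k + 2.1904)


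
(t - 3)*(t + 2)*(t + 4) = t^3 + 3*t^2 - 10*t - 24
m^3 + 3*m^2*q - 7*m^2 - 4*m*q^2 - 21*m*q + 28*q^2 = (m - 7)*(m - q)*(m + 4*q)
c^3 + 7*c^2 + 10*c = c*(c + 2)*(c + 5)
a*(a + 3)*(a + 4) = a^3 + 7*a^2 + 12*a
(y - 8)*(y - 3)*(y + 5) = y^3 - 6*y^2 - 31*y + 120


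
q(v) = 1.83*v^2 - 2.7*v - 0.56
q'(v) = 3.66*v - 2.7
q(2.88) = 6.84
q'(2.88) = 7.84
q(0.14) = -0.90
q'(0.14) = -2.19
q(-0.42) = 0.90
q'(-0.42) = -4.24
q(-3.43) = 30.23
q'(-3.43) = -15.25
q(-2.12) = 13.39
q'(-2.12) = -10.46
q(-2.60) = 18.83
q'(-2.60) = -12.22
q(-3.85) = 36.96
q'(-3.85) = -16.79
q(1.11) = -1.30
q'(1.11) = 1.36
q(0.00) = -0.56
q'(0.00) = -2.70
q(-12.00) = 295.36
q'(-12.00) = -46.62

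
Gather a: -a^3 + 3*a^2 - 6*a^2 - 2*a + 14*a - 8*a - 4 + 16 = -a^3 - 3*a^2 + 4*a + 12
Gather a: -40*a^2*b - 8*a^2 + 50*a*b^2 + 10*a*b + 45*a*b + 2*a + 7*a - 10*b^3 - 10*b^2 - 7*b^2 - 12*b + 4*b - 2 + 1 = a^2*(-40*b - 8) + a*(50*b^2 + 55*b + 9) - 10*b^3 - 17*b^2 - 8*b - 1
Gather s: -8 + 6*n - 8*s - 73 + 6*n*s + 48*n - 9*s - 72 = 54*n + s*(6*n - 17) - 153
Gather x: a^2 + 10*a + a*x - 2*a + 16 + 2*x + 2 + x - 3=a^2 + 8*a + x*(a + 3) + 15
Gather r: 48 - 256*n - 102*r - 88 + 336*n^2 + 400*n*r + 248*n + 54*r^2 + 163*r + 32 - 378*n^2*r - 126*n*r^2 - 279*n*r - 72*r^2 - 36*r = 336*n^2 - 8*n + r^2*(-126*n - 18) + r*(-378*n^2 + 121*n + 25) - 8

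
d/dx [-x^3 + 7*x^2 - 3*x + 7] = -3*x^2 + 14*x - 3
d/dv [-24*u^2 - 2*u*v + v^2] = -2*u + 2*v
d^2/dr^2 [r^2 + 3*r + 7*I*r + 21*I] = 2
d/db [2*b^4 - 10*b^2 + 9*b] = 8*b^3 - 20*b + 9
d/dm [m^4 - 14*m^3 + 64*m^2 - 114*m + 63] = 4*m^3 - 42*m^2 + 128*m - 114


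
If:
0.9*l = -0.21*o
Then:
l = -0.233333333333333*o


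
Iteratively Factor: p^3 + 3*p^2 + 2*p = (p + 1)*(p^2 + 2*p) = (p + 1)*(p + 2)*(p)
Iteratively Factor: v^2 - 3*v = (v - 3)*(v)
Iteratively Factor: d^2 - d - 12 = (d - 4)*(d + 3)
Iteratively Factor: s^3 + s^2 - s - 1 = (s + 1)*(s^2 - 1) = (s + 1)^2*(s - 1)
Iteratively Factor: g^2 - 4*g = (g - 4)*(g)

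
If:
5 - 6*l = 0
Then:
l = 5/6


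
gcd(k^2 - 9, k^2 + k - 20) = 1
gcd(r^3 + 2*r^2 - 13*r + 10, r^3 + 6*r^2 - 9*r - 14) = r - 2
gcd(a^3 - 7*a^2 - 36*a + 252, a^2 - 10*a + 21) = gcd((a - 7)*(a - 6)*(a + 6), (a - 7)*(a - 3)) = a - 7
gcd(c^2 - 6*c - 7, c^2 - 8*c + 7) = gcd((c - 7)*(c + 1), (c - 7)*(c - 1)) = c - 7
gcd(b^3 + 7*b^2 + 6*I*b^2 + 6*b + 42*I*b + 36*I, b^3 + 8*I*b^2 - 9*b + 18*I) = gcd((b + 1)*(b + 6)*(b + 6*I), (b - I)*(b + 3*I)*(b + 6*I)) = b + 6*I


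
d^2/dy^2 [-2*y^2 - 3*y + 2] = -4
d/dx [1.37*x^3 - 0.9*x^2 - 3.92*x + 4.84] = 4.11*x^2 - 1.8*x - 3.92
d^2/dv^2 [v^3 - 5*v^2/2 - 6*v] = 6*v - 5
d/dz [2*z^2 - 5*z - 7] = 4*z - 5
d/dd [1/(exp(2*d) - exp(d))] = (1 - 2*exp(d))*exp(-d)/(1 - exp(d))^2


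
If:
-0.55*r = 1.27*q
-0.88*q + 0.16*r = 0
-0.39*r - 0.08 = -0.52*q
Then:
No Solution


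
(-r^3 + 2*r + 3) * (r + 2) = -r^4 - 2*r^3 + 2*r^2 + 7*r + 6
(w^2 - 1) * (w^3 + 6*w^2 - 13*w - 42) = w^5 + 6*w^4 - 14*w^3 - 48*w^2 + 13*w + 42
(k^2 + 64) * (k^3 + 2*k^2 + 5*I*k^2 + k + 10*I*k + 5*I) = k^5 + 2*k^4 + 5*I*k^4 + 65*k^3 + 10*I*k^3 + 128*k^2 + 325*I*k^2 + 64*k + 640*I*k + 320*I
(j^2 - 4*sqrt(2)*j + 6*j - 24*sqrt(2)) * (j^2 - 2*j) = j^4 - 4*sqrt(2)*j^3 + 4*j^3 - 16*sqrt(2)*j^2 - 12*j^2 + 48*sqrt(2)*j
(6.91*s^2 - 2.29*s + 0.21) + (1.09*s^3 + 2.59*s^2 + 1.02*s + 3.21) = 1.09*s^3 + 9.5*s^2 - 1.27*s + 3.42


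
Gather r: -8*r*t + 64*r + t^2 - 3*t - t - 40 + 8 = r*(64 - 8*t) + t^2 - 4*t - 32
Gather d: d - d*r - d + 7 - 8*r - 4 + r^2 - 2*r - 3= -d*r + r^2 - 10*r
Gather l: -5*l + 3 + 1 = 4 - 5*l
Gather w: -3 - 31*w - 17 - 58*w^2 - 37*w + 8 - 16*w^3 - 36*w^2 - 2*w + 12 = -16*w^3 - 94*w^2 - 70*w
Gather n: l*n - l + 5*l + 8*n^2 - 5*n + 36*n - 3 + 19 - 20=4*l + 8*n^2 + n*(l + 31) - 4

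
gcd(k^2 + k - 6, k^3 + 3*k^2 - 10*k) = k - 2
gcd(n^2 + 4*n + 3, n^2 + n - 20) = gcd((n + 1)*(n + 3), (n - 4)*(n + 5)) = 1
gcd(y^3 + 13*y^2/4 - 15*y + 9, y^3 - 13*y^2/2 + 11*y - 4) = y - 2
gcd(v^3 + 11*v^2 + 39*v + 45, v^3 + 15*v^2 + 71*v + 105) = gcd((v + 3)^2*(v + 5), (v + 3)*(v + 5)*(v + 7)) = v^2 + 8*v + 15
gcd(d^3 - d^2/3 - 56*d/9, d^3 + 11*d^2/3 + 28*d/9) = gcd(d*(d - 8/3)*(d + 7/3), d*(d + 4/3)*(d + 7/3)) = d^2 + 7*d/3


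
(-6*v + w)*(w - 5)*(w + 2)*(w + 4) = -6*v*w^3 - 6*v*w^2 + 132*v*w + 240*v + w^4 + w^3 - 22*w^2 - 40*w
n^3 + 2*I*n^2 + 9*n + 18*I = (n - 3*I)*(n + 2*I)*(n + 3*I)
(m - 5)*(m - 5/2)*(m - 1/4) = m^3 - 31*m^2/4 + 115*m/8 - 25/8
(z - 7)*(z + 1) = z^2 - 6*z - 7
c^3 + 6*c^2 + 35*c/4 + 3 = (c + 1/2)*(c + 3/2)*(c + 4)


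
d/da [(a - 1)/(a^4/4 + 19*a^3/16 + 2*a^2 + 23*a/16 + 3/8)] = 16*(-12*a^3 - 10*a^2 + 35*a + 29)/(16*a^7 + 136*a^6 + 481*a^5 + 919*a^4 + 1027*a^3 + 673*a^2 + 240*a + 36)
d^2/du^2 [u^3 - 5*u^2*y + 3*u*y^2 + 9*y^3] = 6*u - 10*y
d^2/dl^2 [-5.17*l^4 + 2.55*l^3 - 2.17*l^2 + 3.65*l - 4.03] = -62.04*l^2 + 15.3*l - 4.34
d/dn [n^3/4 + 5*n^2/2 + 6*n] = 3*n^2/4 + 5*n + 6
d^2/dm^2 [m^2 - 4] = 2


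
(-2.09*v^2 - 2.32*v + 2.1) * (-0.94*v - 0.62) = 1.9646*v^3 + 3.4766*v^2 - 0.5356*v - 1.302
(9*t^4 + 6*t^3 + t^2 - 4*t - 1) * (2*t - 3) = 18*t^5 - 15*t^4 - 16*t^3 - 11*t^2 + 10*t + 3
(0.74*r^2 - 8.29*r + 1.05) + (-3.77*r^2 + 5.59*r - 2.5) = -3.03*r^2 - 2.7*r - 1.45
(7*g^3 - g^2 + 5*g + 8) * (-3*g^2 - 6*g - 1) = -21*g^5 - 39*g^4 - 16*g^3 - 53*g^2 - 53*g - 8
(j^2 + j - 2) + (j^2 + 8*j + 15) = 2*j^2 + 9*j + 13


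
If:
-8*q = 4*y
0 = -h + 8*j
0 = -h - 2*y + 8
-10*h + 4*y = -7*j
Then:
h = 128/89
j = 16/89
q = -146/89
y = 292/89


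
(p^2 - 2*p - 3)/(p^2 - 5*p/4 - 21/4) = 4*(p + 1)/(4*p + 7)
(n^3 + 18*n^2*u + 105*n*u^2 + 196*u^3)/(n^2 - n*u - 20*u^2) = (-n^2 - 14*n*u - 49*u^2)/(-n + 5*u)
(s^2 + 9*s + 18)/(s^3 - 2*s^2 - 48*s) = (s + 3)/(s*(s - 8))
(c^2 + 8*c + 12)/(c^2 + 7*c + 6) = (c + 2)/(c + 1)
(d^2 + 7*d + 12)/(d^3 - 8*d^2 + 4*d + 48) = (d^2 + 7*d + 12)/(d^3 - 8*d^2 + 4*d + 48)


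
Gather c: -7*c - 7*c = -14*c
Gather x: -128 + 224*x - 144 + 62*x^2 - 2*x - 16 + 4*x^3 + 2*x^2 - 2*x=4*x^3 + 64*x^2 + 220*x - 288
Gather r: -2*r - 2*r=-4*r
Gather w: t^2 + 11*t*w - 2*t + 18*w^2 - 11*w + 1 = t^2 - 2*t + 18*w^2 + w*(11*t - 11) + 1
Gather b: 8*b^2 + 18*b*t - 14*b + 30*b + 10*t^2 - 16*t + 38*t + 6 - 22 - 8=8*b^2 + b*(18*t + 16) + 10*t^2 + 22*t - 24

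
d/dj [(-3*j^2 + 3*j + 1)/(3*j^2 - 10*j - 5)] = (21*j^2 + 24*j - 5)/(9*j^4 - 60*j^3 + 70*j^2 + 100*j + 25)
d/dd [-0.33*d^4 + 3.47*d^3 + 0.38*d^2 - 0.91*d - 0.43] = -1.32*d^3 + 10.41*d^2 + 0.76*d - 0.91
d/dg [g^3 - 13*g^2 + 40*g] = 3*g^2 - 26*g + 40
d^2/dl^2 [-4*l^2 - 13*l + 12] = -8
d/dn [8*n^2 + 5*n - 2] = 16*n + 5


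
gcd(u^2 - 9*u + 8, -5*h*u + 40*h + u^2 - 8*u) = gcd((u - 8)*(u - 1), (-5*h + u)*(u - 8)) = u - 8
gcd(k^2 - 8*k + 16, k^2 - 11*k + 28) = k - 4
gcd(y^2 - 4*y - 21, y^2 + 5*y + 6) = y + 3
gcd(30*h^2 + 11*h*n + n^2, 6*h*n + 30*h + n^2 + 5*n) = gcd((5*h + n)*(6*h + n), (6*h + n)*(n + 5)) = 6*h + n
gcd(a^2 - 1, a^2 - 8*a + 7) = a - 1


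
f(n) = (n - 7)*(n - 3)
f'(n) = 2*n - 10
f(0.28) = 18.28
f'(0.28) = -9.44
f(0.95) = 12.40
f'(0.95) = -8.10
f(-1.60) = 39.56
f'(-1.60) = -13.20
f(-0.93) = 31.16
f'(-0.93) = -11.86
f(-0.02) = 21.20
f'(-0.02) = -10.04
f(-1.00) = 32.00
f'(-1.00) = -12.00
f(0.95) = 12.40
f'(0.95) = -8.10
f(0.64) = 15.01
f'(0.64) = -8.72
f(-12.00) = 285.00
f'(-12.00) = -34.00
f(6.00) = -3.00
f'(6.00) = 2.00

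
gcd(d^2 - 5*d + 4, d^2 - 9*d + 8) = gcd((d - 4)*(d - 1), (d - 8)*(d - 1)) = d - 1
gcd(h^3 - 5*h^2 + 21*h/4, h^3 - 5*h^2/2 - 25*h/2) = h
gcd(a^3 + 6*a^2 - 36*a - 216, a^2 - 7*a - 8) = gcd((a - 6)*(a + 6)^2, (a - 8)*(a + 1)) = 1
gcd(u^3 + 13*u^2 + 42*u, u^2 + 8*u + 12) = u + 6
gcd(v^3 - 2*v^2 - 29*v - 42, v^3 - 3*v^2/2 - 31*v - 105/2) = v^2 - 4*v - 21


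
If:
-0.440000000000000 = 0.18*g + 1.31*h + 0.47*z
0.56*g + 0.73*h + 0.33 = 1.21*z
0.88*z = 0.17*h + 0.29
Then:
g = 0.56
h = -0.50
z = 0.23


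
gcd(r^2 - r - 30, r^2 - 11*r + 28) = 1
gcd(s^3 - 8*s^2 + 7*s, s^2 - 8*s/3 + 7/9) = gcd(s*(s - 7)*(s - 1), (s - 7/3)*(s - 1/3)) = 1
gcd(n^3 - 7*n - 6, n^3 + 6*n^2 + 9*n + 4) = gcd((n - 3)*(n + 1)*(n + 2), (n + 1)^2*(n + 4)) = n + 1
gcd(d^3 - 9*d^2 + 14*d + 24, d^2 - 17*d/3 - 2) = d - 6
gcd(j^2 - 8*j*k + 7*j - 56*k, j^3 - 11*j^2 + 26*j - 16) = 1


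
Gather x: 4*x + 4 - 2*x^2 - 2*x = -2*x^2 + 2*x + 4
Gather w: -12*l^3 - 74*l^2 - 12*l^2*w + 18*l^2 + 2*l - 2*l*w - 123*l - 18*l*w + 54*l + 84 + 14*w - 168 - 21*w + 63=-12*l^3 - 56*l^2 - 67*l + w*(-12*l^2 - 20*l - 7) - 21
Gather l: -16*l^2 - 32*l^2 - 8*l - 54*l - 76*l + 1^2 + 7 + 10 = -48*l^2 - 138*l + 18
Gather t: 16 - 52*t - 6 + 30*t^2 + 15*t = 30*t^2 - 37*t + 10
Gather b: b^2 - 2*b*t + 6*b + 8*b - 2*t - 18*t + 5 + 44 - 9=b^2 + b*(14 - 2*t) - 20*t + 40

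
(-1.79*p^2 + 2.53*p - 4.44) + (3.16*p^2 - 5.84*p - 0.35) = 1.37*p^2 - 3.31*p - 4.79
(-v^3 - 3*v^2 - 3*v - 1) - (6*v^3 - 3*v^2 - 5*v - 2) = -7*v^3 + 2*v + 1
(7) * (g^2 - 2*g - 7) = 7*g^2 - 14*g - 49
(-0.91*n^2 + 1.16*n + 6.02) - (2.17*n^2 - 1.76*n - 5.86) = -3.08*n^2 + 2.92*n + 11.88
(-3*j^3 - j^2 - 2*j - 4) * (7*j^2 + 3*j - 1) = -21*j^5 - 16*j^4 - 14*j^3 - 33*j^2 - 10*j + 4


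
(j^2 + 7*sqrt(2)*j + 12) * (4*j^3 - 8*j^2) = 4*j^5 - 8*j^4 + 28*sqrt(2)*j^4 - 56*sqrt(2)*j^3 + 48*j^3 - 96*j^2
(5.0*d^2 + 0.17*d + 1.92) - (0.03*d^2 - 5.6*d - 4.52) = 4.97*d^2 + 5.77*d + 6.44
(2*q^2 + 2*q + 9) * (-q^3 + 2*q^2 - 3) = -2*q^5 + 2*q^4 - 5*q^3 + 12*q^2 - 6*q - 27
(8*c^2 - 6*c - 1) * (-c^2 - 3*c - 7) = -8*c^4 - 18*c^3 - 37*c^2 + 45*c + 7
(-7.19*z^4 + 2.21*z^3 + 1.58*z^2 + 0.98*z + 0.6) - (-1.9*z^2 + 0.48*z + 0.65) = -7.19*z^4 + 2.21*z^3 + 3.48*z^2 + 0.5*z - 0.05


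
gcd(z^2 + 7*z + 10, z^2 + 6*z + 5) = z + 5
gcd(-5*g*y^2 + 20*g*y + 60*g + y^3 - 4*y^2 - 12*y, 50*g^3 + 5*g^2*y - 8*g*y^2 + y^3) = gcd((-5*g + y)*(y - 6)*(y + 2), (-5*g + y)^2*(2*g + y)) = -5*g + y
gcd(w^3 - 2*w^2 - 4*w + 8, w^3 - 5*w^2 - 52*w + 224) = 1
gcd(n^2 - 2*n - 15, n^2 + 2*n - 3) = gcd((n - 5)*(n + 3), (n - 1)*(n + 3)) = n + 3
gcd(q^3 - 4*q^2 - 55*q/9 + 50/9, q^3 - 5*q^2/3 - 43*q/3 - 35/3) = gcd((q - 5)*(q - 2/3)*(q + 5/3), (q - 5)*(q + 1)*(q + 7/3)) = q - 5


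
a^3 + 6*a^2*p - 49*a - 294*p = (a - 7)*(a + 7)*(a + 6*p)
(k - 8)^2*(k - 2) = k^3 - 18*k^2 + 96*k - 128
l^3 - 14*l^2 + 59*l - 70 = (l - 7)*(l - 5)*(l - 2)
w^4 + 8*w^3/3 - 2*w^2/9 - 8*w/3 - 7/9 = (w - 1)*(w + 1/3)*(w + 1)*(w + 7/3)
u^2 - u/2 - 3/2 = (u - 3/2)*(u + 1)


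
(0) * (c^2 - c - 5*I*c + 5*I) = 0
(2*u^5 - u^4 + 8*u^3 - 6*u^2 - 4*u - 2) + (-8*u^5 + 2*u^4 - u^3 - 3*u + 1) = -6*u^5 + u^4 + 7*u^3 - 6*u^2 - 7*u - 1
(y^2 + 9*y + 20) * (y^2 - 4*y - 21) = y^4 + 5*y^3 - 37*y^2 - 269*y - 420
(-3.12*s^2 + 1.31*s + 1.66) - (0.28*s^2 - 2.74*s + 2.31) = -3.4*s^2 + 4.05*s - 0.65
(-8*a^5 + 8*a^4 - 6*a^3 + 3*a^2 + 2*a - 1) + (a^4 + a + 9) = -8*a^5 + 9*a^4 - 6*a^3 + 3*a^2 + 3*a + 8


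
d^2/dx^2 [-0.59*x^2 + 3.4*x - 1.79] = -1.18000000000000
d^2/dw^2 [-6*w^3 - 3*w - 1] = -36*w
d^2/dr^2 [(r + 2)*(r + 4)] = 2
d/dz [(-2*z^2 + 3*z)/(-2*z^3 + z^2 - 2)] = (-2*z^2*(2*z - 3)*(3*z - 1) + (4*z - 3)*(2*z^3 - z^2 + 2))/(2*z^3 - z^2 + 2)^2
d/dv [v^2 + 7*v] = 2*v + 7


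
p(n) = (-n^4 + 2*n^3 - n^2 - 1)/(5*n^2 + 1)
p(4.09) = -1.90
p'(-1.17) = 0.75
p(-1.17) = -0.95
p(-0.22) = -0.86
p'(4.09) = -1.23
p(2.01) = -0.24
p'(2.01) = -0.35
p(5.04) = -3.25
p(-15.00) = -51.16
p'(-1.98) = 1.17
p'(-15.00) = 6.40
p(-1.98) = -1.74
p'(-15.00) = 6.40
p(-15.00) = -51.16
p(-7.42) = -14.13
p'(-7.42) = 3.37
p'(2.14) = -0.41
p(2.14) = -0.29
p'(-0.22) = -0.91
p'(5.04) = -1.61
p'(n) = -10*n*(-n^4 + 2*n^3 - n^2 - 1)/(5*n^2 + 1)^2 + (-4*n^3 + 6*n^2 - 2*n)/(5*n^2 + 1)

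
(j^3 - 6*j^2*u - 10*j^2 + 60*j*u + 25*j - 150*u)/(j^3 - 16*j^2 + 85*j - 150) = (j - 6*u)/(j - 6)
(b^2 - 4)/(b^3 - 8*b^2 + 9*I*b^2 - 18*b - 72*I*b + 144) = (b^2 - 4)/(b^3 + b^2*(-8 + 9*I) + b*(-18 - 72*I) + 144)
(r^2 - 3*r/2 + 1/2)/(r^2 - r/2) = (r - 1)/r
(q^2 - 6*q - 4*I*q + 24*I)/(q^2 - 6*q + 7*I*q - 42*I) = (q - 4*I)/(q + 7*I)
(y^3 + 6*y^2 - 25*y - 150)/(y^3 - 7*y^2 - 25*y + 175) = (y + 6)/(y - 7)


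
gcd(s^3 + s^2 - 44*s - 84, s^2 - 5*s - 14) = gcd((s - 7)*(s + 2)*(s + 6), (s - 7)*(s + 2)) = s^2 - 5*s - 14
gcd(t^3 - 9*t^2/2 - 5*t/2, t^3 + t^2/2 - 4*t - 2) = t + 1/2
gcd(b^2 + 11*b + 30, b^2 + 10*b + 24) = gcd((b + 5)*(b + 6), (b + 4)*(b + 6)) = b + 6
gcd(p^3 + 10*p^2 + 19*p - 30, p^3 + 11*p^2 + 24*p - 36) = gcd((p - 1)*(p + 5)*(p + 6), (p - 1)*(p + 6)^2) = p^2 + 5*p - 6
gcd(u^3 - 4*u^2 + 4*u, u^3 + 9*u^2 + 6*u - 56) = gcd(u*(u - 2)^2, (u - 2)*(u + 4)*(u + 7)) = u - 2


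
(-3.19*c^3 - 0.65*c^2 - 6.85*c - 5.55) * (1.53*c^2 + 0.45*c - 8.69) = -4.8807*c^5 - 2.43*c^4 + 16.9481*c^3 - 5.9255*c^2 + 57.029*c + 48.2295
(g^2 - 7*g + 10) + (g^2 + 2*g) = 2*g^2 - 5*g + 10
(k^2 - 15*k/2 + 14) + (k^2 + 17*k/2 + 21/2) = 2*k^2 + k + 49/2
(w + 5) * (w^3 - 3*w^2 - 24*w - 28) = w^4 + 2*w^3 - 39*w^2 - 148*w - 140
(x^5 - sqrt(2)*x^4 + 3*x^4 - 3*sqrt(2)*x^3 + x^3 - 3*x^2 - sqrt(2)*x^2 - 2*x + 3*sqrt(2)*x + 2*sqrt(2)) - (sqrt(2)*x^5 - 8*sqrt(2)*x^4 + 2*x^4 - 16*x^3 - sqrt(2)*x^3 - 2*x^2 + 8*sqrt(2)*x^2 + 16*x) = -sqrt(2)*x^5 + x^5 + x^4 + 7*sqrt(2)*x^4 - 2*sqrt(2)*x^3 + 17*x^3 - 9*sqrt(2)*x^2 - x^2 - 18*x + 3*sqrt(2)*x + 2*sqrt(2)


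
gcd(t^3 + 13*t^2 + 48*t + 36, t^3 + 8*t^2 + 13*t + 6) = t^2 + 7*t + 6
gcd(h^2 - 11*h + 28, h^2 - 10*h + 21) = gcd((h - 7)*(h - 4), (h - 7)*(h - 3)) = h - 7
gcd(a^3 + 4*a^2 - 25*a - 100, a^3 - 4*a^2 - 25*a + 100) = a^2 - 25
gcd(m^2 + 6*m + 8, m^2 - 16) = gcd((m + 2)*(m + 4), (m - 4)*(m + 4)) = m + 4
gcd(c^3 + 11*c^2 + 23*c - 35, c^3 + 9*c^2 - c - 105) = c^2 + 12*c + 35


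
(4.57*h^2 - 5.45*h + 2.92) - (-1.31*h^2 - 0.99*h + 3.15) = 5.88*h^2 - 4.46*h - 0.23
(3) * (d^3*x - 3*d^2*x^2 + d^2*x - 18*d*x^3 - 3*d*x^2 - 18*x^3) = 3*d^3*x - 9*d^2*x^2 + 3*d^2*x - 54*d*x^3 - 9*d*x^2 - 54*x^3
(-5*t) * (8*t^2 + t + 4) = -40*t^3 - 5*t^2 - 20*t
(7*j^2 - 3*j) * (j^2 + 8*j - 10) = 7*j^4 + 53*j^3 - 94*j^2 + 30*j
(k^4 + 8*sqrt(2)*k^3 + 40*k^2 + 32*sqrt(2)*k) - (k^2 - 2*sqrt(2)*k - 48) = k^4 + 8*sqrt(2)*k^3 + 39*k^2 + 34*sqrt(2)*k + 48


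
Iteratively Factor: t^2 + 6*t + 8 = (t + 2)*(t + 4)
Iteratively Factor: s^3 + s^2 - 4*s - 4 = (s - 2)*(s^2 + 3*s + 2) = (s - 2)*(s + 2)*(s + 1)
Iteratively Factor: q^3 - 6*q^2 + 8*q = (q)*(q^2 - 6*q + 8) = q*(q - 4)*(q - 2)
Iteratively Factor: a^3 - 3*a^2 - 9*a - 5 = (a + 1)*(a^2 - 4*a - 5) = (a + 1)^2*(a - 5)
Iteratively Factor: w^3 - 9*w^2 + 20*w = (w - 4)*(w^2 - 5*w) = w*(w - 4)*(w - 5)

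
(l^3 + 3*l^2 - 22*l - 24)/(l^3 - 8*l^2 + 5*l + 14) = (l^2 + 2*l - 24)/(l^2 - 9*l + 14)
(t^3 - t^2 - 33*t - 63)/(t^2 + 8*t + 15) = (t^2 - 4*t - 21)/(t + 5)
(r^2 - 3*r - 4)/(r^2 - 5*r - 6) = (r - 4)/(r - 6)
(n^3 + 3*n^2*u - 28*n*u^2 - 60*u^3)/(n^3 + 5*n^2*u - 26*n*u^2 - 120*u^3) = (n + 2*u)/(n + 4*u)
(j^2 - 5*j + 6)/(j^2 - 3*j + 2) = (j - 3)/(j - 1)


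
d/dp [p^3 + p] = 3*p^2 + 1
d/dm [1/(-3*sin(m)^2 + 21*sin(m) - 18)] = (2*sin(m) - 7)*cos(m)/(3*(sin(m)^2 - 7*sin(m) + 6)^2)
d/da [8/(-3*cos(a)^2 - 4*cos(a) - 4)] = -16*(3*cos(a) + 2)*sin(a)/(3*cos(a)^2 + 4*cos(a) + 4)^2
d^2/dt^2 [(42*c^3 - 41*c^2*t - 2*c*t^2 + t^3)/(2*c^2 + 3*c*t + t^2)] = c^2*(1064*c^3 + 1272*c^2*t + 312*c*t^2 - 56*t^3)/(8*c^6 + 36*c^5*t + 66*c^4*t^2 + 63*c^3*t^3 + 33*c^2*t^4 + 9*c*t^5 + t^6)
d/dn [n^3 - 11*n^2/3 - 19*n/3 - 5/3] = 3*n^2 - 22*n/3 - 19/3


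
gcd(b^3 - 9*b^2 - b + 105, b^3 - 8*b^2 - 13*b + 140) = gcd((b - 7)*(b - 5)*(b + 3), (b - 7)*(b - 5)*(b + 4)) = b^2 - 12*b + 35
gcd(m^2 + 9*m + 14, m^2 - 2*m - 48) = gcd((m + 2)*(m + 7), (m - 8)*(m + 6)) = 1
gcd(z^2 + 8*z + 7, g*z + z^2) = 1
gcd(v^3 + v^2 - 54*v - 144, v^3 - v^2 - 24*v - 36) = v + 3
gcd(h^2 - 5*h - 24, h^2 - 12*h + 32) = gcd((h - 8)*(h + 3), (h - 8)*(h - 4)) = h - 8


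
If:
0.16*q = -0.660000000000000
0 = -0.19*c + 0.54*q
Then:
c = -11.72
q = -4.12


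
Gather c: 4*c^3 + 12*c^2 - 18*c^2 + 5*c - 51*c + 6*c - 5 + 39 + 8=4*c^3 - 6*c^2 - 40*c + 42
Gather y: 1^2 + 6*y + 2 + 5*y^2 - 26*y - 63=5*y^2 - 20*y - 60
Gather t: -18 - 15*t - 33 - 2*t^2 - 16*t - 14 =-2*t^2 - 31*t - 65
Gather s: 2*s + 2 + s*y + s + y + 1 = s*(y + 3) + y + 3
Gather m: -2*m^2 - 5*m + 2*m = -2*m^2 - 3*m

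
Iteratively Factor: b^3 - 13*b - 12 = (b + 1)*(b^2 - b - 12) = (b - 4)*(b + 1)*(b + 3)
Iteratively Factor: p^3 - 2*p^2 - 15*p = (p)*(p^2 - 2*p - 15) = p*(p + 3)*(p - 5)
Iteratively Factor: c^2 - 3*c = (c)*(c - 3)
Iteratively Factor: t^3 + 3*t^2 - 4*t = (t - 1)*(t^2 + 4*t) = t*(t - 1)*(t + 4)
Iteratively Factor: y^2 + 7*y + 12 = (y + 3)*(y + 4)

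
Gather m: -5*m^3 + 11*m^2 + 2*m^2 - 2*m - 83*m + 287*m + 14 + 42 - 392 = -5*m^3 + 13*m^2 + 202*m - 336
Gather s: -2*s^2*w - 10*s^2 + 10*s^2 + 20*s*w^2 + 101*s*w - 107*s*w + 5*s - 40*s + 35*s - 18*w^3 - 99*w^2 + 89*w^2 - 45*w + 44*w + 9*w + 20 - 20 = -2*s^2*w + s*(20*w^2 - 6*w) - 18*w^3 - 10*w^2 + 8*w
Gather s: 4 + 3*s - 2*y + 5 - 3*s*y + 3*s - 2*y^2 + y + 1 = s*(6 - 3*y) - 2*y^2 - y + 10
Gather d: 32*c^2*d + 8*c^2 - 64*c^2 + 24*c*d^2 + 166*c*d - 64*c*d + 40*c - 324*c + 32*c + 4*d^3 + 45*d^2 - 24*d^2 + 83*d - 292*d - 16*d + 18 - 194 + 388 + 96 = -56*c^2 - 252*c + 4*d^3 + d^2*(24*c + 21) + d*(32*c^2 + 102*c - 225) + 308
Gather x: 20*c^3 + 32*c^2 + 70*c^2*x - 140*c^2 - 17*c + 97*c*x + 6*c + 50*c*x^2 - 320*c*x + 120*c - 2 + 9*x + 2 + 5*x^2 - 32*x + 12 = 20*c^3 - 108*c^2 + 109*c + x^2*(50*c + 5) + x*(70*c^2 - 223*c - 23) + 12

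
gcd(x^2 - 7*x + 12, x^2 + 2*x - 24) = x - 4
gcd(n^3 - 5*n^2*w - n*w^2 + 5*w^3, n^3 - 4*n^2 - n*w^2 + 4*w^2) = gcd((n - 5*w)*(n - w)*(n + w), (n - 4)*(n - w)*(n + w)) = -n^2 + w^2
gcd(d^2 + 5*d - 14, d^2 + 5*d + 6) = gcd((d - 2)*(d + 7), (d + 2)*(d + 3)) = 1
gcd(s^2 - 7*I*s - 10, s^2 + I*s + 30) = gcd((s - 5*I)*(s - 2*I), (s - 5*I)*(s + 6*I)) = s - 5*I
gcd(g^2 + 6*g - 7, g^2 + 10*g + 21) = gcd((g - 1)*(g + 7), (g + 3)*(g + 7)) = g + 7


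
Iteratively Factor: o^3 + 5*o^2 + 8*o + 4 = (o + 1)*(o^2 + 4*o + 4) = (o + 1)*(o + 2)*(o + 2)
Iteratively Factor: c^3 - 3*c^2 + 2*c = (c - 2)*(c^2 - c) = c*(c - 2)*(c - 1)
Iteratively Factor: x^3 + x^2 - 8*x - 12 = (x + 2)*(x^2 - x - 6) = (x + 2)^2*(x - 3)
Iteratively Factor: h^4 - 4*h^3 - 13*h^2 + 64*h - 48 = (h - 4)*(h^3 - 13*h + 12) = (h - 4)*(h + 4)*(h^2 - 4*h + 3) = (h - 4)*(h - 1)*(h + 4)*(h - 3)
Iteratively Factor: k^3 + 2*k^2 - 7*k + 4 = (k + 4)*(k^2 - 2*k + 1) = (k - 1)*(k + 4)*(k - 1)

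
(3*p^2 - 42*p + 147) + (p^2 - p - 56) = 4*p^2 - 43*p + 91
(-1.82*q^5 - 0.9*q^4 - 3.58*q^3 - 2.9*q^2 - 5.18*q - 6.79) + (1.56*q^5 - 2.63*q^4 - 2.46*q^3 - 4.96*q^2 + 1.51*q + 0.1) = -0.26*q^5 - 3.53*q^4 - 6.04*q^3 - 7.86*q^2 - 3.67*q - 6.69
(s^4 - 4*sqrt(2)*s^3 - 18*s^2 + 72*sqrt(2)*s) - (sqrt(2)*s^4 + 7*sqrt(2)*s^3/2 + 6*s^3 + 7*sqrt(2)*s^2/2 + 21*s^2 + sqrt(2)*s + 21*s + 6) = -sqrt(2)*s^4 + s^4 - 15*sqrt(2)*s^3/2 - 6*s^3 - 39*s^2 - 7*sqrt(2)*s^2/2 - 21*s + 71*sqrt(2)*s - 6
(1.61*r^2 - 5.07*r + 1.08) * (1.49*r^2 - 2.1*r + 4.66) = 2.3989*r^4 - 10.9353*r^3 + 19.7588*r^2 - 25.8942*r + 5.0328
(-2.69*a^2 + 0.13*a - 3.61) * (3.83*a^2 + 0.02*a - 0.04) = -10.3027*a^4 + 0.4441*a^3 - 13.7161*a^2 - 0.0774*a + 0.1444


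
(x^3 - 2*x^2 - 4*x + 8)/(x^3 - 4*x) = (x - 2)/x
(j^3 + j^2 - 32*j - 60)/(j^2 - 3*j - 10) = (j^2 - j - 30)/(j - 5)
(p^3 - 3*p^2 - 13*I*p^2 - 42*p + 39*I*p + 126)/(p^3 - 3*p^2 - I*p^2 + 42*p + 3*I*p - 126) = (p - 6*I)/(p + 6*I)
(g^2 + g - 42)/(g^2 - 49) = (g - 6)/(g - 7)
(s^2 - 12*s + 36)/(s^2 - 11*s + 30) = (s - 6)/(s - 5)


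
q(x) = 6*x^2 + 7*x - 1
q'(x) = 12*x + 7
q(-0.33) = -2.66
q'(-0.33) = 3.04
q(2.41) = 50.72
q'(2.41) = 35.92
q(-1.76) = 5.27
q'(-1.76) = -14.12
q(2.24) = 44.79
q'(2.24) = 33.88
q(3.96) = 120.81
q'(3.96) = 54.52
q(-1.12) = -1.31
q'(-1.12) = -6.44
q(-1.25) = -0.38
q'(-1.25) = -8.00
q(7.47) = 386.10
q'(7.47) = 96.64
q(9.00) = 548.00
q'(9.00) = 115.00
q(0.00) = -1.00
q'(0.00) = 7.00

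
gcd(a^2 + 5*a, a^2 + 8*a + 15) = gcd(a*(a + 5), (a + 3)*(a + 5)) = a + 5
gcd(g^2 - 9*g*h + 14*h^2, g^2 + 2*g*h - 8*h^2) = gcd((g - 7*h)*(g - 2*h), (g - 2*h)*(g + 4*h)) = g - 2*h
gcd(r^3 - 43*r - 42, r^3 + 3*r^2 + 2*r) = r + 1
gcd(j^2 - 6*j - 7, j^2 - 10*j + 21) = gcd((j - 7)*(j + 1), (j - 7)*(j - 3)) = j - 7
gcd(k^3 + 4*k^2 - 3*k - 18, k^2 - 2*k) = k - 2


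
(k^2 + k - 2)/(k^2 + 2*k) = (k - 1)/k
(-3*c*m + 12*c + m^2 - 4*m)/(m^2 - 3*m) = (-3*c*m + 12*c + m^2 - 4*m)/(m*(m - 3))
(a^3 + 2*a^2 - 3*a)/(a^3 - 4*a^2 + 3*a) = (a + 3)/(a - 3)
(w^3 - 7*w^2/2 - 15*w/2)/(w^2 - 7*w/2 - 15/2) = w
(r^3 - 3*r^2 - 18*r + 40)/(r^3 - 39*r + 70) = (r + 4)/(r + 7)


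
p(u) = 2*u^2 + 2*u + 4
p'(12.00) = 50.00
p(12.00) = 316.00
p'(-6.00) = -22.00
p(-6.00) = 64.00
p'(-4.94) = -17.76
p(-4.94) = 42.93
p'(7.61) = 32.44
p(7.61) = 135.04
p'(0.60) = 4.40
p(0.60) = 5.92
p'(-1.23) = -2.92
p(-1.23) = 4.57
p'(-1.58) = -4.32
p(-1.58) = 5.83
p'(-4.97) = -17.88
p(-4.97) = 43.46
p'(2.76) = 13.04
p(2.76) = 24.76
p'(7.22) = 30.88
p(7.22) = 122.70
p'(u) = 4*u + 2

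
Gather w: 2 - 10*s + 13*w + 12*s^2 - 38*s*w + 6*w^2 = 12*s^2 - 10*s + 6*w^2 + w*(13 - 38*s) + 2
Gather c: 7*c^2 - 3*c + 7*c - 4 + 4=7*c^2 + 4*c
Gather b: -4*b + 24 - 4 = 20 - 4*b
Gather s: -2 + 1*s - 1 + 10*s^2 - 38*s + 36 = 10*s^2 - 37*s + 33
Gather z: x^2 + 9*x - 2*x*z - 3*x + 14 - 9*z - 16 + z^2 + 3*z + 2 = x^2 + 6*x + z^2 + z*(-2*x - 6)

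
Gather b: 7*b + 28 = 7*b + 28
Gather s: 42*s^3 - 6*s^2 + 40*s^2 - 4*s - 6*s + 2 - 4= 42*s^3 + 34*s^2 - 10*s - 2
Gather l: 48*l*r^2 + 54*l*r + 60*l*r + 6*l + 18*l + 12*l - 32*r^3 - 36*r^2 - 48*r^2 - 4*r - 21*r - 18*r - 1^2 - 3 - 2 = l*(48*r^2 + 114*r + 36) - 32*r^3 - 84*r^2 - 43*r - 6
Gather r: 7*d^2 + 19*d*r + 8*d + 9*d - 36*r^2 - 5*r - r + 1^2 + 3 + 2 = 7*d^2 + 17*d - 36*r^2 + r*(19*d - 6) + 6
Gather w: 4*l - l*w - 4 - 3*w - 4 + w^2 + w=4*l + w^2 + w*(-l - 2) - 8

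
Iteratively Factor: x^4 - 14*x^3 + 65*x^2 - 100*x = (x - 5)*(x^3 - 9*x^2 + 20*x) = (x - 5)^2*(x^2 - 4*x) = (x - 5)^2*(x - 4)*(x)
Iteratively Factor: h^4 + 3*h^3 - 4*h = (h)*(h^3 + 3*h^2 - 4) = h*(h + 2)*(h^2 + h - 2) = h*(h + 2)^2*(h - 1)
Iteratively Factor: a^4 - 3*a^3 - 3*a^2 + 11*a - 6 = (a - 1)*(a^3 - 2*a^2 - 5*a + 6) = (a - 1)*(a + 2)*(a^2 - 4*a + 3) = (a - 1)^2*(a + 2)*(a - 3)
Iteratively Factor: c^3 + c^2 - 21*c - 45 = (c + 3)*(c^2 - 2*c - 15) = (c - 5)*(c + 3)*(c + 3)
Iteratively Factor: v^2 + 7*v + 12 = (v + 4)*(v + 3)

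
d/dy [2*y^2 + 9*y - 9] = 4*y + 9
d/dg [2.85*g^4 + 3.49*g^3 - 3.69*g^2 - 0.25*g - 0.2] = 11.4*g^3 + 10.47*g^2 - 7.38*g - 0.25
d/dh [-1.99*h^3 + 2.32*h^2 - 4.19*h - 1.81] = -5.97*h^2 + 4.64*h - 4.19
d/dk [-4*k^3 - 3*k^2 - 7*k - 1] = -12*k^2 - 6*k - 7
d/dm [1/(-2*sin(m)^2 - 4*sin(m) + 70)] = (sin(m) + 1)*cos(m)/(sin(m)^2 + 2*sin(m) - 35)^2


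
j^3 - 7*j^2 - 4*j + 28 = (j - 7)*(j - 2)*(j + 2)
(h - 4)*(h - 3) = h^2 - 7*h + 12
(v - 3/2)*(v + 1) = v^2 - v/2 - 3/2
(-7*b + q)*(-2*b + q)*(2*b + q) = 28*b^3 - 4*b^2*q - 7*b*q^2 + q^3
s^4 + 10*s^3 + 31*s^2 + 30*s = s*(s + 2)*(s + 3)*(s + 5)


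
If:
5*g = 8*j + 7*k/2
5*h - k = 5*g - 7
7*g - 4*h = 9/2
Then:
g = 4*k/15 - 11/30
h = 7*k/15 - 53/30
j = -13*k/48 - 11/48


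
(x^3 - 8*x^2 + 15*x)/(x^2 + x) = (x^2 - 8*x + 15)/(x + 1)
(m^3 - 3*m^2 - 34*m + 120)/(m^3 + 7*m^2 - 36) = (m^2 - 9*m + 20)/(m^2 + m - 6)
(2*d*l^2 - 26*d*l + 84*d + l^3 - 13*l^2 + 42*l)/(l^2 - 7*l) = 2*d - 12*d/l + l - 6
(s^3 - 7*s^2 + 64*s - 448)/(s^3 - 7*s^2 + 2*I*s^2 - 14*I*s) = (s^2 + 64)/(s*(s + 2*I))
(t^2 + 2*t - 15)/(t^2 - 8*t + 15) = (t + 5)/(t - 5)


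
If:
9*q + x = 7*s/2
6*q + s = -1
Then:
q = -x/30 - 7/60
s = x/5 - 3/10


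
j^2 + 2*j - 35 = (j - 5)*(j + 7)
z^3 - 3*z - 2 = (z - 2)*(z + 1)^2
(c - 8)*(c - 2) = c^2 - 10*c + 16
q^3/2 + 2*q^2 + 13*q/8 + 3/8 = (q/2 + 1/4)*(q + 1/2)*(q + 3)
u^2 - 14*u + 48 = (u - 8)*(u - 6)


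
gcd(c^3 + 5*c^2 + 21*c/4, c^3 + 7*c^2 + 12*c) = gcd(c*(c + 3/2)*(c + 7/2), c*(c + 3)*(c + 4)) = c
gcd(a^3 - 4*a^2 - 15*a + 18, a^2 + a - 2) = a - 1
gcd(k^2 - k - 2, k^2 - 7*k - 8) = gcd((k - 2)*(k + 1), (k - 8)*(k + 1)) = k + 1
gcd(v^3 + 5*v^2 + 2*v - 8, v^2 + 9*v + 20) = v + 4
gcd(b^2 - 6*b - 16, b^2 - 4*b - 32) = b - 8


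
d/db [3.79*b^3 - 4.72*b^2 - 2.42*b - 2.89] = 11.37*b^2 - 9.44*b - 2.42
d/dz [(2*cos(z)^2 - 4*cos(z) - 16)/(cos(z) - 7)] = 2*(sin(z)^2 + 14*cos(z) - 23)*sin(z)/(cos(z) - 7)^2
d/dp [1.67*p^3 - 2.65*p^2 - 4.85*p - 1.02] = 5.01*p^2 - 5.3*p - 4.85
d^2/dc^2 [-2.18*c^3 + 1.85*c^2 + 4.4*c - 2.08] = 3.7 - 13.08*c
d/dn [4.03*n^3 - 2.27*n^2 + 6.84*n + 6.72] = 12.09*n^2 - 4.54*n + 6.84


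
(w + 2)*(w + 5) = w^2 + 7*w + 10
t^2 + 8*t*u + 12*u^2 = (t + 2*u)*(t + 6*u)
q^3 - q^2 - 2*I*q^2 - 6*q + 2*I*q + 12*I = (q - 3)*(q + 2)*(q - 2*I)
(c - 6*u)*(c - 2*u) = c^2 - 8*c*u + 12*u^2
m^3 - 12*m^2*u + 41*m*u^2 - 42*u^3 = (m - 7*u)*(m - 3*u)*(m - 2*u)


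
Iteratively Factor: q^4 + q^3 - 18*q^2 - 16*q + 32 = (q + 4)*(q^3 - 3*q^2 - 6*q + 8) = (q + 2)*(q + 4)*(q^2 - 5*q + 4) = (q - 4)*(q + 2)*(q + 4)*(q - 1)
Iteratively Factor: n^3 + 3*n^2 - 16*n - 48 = (n + 3)*(n^2 - 16) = (n - 4)*(n + 3)*(n + 4)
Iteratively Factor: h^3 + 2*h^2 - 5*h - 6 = (h + 1)*(h^2 + h - 6) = (h + 1)*(h + 3)*(h - 2)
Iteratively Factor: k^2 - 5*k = (k)*(k - 5)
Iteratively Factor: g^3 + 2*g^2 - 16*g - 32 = (g + 4)*(g^2 - 2*g - 8) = (g - 4)*(g + 4)*(g + 2)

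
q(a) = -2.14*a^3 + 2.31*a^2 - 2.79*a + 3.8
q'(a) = -6.42*a^2 + 4.62*a - 2.79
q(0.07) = 3.62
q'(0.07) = -2.50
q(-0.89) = 9.62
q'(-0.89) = -11.99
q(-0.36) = 5.20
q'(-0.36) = -5.29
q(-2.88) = 82.12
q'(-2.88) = -69.35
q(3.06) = -44.42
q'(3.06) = -48.77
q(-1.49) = 20.16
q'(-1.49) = -23.93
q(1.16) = 0.33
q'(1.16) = -6.07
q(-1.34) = 16.84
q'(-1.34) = -20.51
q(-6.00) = 565.94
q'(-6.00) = -261.63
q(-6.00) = 565.94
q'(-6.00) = -261.63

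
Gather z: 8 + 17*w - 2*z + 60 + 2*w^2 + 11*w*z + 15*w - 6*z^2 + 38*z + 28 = 2*w^2 + 32*w - 6*z^2 + z*(11*w + 36) + 96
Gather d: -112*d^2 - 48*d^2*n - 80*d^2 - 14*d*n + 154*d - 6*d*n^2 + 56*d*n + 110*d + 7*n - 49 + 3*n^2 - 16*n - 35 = d^2*(-48*n - 192) + d*(-6*n^2 + 42*n + 264) + 3*n^2 - 9*n - 84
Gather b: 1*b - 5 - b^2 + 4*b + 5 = -b^2 + 5*b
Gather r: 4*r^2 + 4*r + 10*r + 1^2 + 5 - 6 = 4*r^2 + 14*r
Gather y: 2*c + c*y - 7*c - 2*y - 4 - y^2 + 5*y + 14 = -5*c - y^2 + y*(c + 3) + 10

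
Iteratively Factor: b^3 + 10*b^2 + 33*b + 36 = (b + 4)*(b^2 + 6*b + 9) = (b + 3)*(b + 4)*(b + 3)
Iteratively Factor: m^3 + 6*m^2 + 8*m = (m + 4)*(m^2 + 2*m) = (m + 2)*(m + 4)*(m)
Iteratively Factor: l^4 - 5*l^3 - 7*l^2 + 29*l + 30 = (l - 5)*(l^3 - 7*l - 6) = (l - 5)*(l + 2)*(l^2 - 2*l - 3) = (l - 5)*(l - 3)*(l + 2)*(l + 1)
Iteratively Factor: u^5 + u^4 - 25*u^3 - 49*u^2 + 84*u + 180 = (u + 3)*(u^4 - 2*u^3 - 19*u^2 + 8*u + 60) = (u - 2)*(u + 3)*(u^3 - 19*u - 30) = (u - 5)*(u - 2)*(u + 3)*(u^2 + 5*u + 6) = (u - 5)*(u - 2)*(u + 2)*(u + 3)*(u + 3)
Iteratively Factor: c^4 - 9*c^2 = (c)*(c^3 - 9*c) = c*(c + 3)*(c^2 - 3*c) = c*(c - 3)*(c + 3)*(c)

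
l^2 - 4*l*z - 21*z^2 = (l - 7*z)*(l + 3*z)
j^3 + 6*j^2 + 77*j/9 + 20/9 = (j + 1/3)*(j + 5/3)*(j + 4)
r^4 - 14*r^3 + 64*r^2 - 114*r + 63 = (r - 7)*(r - 3)^2*(r - 1)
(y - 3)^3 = y^3 - 9*y^2 + 27*y - 27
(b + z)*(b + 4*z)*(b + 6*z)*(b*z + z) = b^4*z + 11*b^3*z^2 + b^3*z + 34*b^2*z^3 + 11*b^2*z^2 + 24*b*z^4 + 34*b*z^3 + 24*z^4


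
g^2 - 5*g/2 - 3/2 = (g - 3)*(g + 1/2)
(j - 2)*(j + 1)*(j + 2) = j^3 + j^2 - 4*j - 4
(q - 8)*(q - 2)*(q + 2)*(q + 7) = q^4 - q^3 - 60*q^2 + 4*q + 224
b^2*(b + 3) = b^3 + 3*b^2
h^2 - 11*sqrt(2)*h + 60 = (h - 6*sqrt(2))*(h - 5*sqrt(2))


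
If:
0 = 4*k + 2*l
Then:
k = -l/2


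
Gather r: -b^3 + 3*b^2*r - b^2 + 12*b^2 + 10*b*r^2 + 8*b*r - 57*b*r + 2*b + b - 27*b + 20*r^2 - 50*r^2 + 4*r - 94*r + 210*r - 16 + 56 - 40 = -b^3 + 11*b^2 - 24*b + r^2*(10*b - 30) + r*(3*b^2 - 49*b + 120)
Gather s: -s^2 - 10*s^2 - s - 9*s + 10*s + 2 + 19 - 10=11 - 11*s^2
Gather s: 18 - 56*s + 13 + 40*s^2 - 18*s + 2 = 40*s^2 - 74*s + 33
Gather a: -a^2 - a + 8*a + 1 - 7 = -a^2 + 7*a - 6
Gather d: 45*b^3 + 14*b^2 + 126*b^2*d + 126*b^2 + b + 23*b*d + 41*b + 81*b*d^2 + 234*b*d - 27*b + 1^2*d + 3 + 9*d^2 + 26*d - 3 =45*b^3 + 140*b^2 + 15*b + d^2*(81*b + 9) + d*(126*b^2 + 257*b + 27)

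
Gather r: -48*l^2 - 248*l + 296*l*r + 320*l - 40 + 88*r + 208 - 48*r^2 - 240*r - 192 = -48*l^2 + 72*l - 48*r^2 + r*(296*l - 152) - 24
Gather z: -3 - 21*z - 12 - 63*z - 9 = -84*z - 24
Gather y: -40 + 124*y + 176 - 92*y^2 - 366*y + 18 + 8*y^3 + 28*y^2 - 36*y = 8*y^3 - 64*y^2 - 278*y + 154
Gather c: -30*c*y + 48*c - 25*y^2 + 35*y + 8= c*(48 - 30*y) - 25*y^2 + 35*y + 8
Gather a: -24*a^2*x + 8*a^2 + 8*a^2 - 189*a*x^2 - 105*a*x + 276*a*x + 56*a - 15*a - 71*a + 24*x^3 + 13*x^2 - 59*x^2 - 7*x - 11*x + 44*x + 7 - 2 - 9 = a^2*(16 - 24*x) + a*(-189*x^2 + 171*x - 30) + 24*x^3 - 46*x^2 + 26*x - 4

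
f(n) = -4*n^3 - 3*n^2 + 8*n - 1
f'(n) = -12*n^2 - 6*n + 8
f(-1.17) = -8.06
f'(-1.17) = -1.41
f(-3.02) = 57.65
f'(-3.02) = -83.32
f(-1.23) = -7.94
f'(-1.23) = -2.77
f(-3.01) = 56.82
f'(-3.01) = -82.66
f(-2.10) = 6.01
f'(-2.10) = -32.32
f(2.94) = -105.06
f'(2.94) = -113.36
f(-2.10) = 6.01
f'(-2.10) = -32.32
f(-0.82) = -7.37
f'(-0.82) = 4.85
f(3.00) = -112.00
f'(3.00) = -118.00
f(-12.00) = 6383.00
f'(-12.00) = -1648.00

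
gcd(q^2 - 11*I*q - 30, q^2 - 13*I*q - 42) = q - 6*I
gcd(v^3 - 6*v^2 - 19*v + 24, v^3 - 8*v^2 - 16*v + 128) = v - 8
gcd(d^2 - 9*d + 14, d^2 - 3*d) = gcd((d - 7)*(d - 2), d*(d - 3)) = 1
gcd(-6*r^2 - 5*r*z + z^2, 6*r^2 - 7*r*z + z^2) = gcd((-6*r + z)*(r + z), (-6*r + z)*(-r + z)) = -6*r + z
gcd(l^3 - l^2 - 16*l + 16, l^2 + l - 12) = l + 4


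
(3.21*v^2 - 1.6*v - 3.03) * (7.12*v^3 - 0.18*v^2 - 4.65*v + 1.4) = 22.8552*v^5 - 11.9698*v^4 - 36.2121*v^3 + 12.4794*v^2 + 11.8495*v - 4.242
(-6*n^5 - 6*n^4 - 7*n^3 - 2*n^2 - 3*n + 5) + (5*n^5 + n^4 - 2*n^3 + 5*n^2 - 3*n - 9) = -n^5 - 5*n^4 - 9*n^3 + 3*n^2 - 6*n - 4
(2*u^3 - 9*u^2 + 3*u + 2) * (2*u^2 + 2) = 4*u^5 - 18*u^4 + 10*u^3 - 14*u^2 + 6*u + 4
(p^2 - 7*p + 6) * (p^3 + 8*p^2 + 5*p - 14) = p^5 + p^4 - 45*p^3 - p^2 + 128*p - 84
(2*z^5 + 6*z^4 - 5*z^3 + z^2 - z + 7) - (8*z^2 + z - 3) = 2*z^5 + 6*z^4 - 5*z^3 - 7*z^2 - 2*z + 10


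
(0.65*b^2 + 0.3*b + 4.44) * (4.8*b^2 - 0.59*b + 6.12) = 3.12*b^4 + 1.0565*b^3 + 25.113*b^2 - 0.7836*b + 27.1728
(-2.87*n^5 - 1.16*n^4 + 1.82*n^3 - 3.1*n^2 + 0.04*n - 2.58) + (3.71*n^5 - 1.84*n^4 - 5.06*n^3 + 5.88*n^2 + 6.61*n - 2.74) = 0.84*n^5 - 3.0*n^4 - 3.24*n^3 + 2.78*n^2 + 6.65*n - 5.32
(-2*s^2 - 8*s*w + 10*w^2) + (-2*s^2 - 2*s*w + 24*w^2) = -4*s^2 - 10*s*w + 34*w^2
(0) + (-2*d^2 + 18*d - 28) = -2*d^2 + 18*d - 28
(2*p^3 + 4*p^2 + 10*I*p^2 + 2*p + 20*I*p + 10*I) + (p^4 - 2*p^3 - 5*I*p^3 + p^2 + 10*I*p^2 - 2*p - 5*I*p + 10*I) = p^4 - 5*I*p^3 + 5*p^2 + 20*I*p^2 + 15*I*p + 20*I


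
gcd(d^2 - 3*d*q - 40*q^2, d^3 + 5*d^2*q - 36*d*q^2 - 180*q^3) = d + 5*q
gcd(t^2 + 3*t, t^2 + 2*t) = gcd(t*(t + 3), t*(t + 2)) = t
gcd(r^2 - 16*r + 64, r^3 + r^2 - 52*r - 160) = r - 8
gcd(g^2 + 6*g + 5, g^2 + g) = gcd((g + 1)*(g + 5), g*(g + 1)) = g + 1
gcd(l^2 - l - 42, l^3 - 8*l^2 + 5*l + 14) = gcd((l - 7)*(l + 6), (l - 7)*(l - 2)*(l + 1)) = l - 7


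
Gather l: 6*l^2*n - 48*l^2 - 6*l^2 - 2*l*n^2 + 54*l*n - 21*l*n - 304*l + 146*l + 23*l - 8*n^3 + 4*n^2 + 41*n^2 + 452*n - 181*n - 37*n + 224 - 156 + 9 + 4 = l^2*(6*n - 54) + l*(-2*n^2 + 33*n - 135) - 8*n^3 + 45*n^2 + 234*n + 81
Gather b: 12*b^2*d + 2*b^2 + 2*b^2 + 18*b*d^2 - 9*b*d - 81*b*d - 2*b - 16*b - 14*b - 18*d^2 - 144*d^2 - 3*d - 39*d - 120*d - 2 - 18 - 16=b^2*(12*d + 4) + b*(18*d^2 - 90*d - 32) - 162*d^2 - 162*d - 36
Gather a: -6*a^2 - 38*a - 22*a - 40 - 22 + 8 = -6*a^2 - 60*a - 54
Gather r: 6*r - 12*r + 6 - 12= -6*r - 6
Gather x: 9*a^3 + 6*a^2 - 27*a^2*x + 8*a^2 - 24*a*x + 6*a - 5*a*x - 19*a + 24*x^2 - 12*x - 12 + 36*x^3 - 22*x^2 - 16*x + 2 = 9*a^3 + 14*a^2 - 13*a + 36*x^3 + 2*x^2 + x*(-27*a^2 - 29*a - 28) - 10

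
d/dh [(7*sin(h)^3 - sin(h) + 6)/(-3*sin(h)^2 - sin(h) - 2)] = (-21*sin(h)^4 - 14*sin(h)^3 - 45*sin(h)^2 + 36*sin(h) + 8)*cos(h)/(3*sin(h)^2 + sin(h) + 2)^2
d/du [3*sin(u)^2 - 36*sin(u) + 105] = 6*(sin(u) - 6)*cos(u)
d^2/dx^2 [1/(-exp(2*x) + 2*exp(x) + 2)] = 2*(4*(1 - exp(x))^2*exp(x) + (2*exp(x) - 1)*(-exp(2*x) + 2*exp(x) + 2))*exp(x)/(-exp(2*x) + 2*exp(x) + 2)^3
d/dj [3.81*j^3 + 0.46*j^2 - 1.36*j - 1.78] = 11.43*j^2 + 0.92*j - 1.36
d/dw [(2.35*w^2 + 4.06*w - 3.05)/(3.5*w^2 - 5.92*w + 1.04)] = (-28.122*w^2 + 26.238*w - 13.8336)/(12.25*w^4 - 41.44*w^3 + 42.3264*w^2 - 12.3136*w + 1.0816)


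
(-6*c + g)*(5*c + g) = -30*c^2 - c*g + g^2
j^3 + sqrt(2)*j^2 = j^2*(j + sqrt(2))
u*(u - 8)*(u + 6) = u^3 - 2*u^2 - 48*u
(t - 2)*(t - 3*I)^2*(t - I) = t^4 - 2*t^3 - 7*I*t^3 - 15*t^2 + 14*I*t^2 + 30*t + 9*I*t - 18*I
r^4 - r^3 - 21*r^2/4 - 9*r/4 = r*(r - 3)*(r + 1/2)*(r + 3/2)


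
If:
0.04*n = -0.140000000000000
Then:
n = -3.50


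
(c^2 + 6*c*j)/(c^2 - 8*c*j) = (c + 6*j)/(c - 8*j)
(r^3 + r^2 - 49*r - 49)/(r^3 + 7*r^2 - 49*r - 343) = (r + 1)/(r + 7)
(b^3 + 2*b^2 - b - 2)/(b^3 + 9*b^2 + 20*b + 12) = (b - 1)/(b + 6)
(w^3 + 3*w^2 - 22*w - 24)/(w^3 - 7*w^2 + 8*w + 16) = (w + 6)/(w - 4)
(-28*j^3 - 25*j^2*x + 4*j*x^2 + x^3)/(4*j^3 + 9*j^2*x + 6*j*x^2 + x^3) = (-28*j^2 + 3*j*x + x^2)/(4*j^2 + 5*j*x + x^2)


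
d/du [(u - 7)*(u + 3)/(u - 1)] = (u^2 - 2*u + 25)/(u^2 - 2*u + 1)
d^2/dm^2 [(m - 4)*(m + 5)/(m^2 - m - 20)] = 4*(m^3 + 60*m - 20)/(m^6 - 3*m^5 - 57*m^4 + 119*m^3 + 1140*m^2 - 1200*m - 8000)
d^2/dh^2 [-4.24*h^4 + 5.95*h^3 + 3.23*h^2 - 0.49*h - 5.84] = -50.88*h^2 + 35.7*h + 6.46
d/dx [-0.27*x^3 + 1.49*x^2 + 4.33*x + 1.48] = -0.81*x^2 + 2.98*x + 4.33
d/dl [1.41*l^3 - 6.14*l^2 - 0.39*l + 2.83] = 4.23*l^2 - 12.28*l - 0.39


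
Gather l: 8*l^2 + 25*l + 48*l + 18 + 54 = 8*l^2 + 73*l + 72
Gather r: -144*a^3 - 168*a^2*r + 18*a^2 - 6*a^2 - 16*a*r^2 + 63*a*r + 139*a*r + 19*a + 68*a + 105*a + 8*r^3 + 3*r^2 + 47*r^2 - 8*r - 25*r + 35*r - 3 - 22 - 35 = -144*a^3 + 12*a^2 + 192*a + 8*r^3 + r^2*(50 - 16*a) + r*(-168*a^2 + 202*a + 2) - 60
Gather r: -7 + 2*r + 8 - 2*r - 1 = 0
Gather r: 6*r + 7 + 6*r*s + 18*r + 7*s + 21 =r*(6*s + 24) + 7*s + 28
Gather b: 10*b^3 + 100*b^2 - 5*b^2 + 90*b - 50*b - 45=10*b^3 + 95*b^2 + 40*b - 45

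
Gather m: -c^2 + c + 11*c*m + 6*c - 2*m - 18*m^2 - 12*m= -c^2 + 7*c - 18*m^2 + m*(11*c - 14)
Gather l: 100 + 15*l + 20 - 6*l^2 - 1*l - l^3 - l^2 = -l^3 - 7*l^2 + 14*l + 120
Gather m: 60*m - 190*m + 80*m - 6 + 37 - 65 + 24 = -50*m - 10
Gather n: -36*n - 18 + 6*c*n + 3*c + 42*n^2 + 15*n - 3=3*c + 42*n^2 + n*(6*c - 21) - 21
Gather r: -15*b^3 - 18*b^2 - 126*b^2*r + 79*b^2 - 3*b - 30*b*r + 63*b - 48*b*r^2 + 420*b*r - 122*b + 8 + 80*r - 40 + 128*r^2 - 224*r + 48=-15*b^3 + 61*b^2 - 62*b + r^2*(128 - 48*b) + r*(-126*b^2 + 390*b - 144) + 16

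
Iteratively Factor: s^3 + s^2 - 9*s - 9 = (s + 3)*(s^2 - 2*s - 3) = (s + 1)*(s + 3)*(s - 3)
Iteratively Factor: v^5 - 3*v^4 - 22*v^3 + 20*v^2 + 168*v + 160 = (v + 2)*(v^4 - 5*v^3 - 12*v^2 + 44*v + 80) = (v + 2)^2*(v^3 - 7*v^2 + 2*v + 40) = (v - 5)*(v + 2)^2*(v^2 - 2*v - 8) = (v - 5)*(v + 2)^3*(v - 4)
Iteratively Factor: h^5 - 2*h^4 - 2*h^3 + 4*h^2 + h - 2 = (h - 1)*(h^4 - h^3 - 3*h^2 + h + 2) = (h - 1)*(h + 1)*(h^3 - 2*h^2 - h + 2) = (h - 1)*(h + 1)^2*(h^2 - 3*h + 2) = (h - 2)*(h - 1)*(h + 1)^2*(h - 1)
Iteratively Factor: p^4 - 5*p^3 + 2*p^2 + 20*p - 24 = (p - 2)*(p^3 - 3*p^2 - 4*p + 12) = (p - 2)^2*(p^2 - p - 6) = (p - 2)^2*(p + 2)*(p - 3)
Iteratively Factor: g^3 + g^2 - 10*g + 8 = (g - 1)*(g^2 + 2*g - 8) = (g - 2)*(g - 1)*(g + 4)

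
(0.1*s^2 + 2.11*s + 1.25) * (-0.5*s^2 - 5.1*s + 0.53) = -0.05*s^4 - 1.565*s^3 - 11.333*s^2 - 5.2567*s + 0.6625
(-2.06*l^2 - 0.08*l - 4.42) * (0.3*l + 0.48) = -0.618*l^3 - 1.0128*l^2 - 1.3644*l - 2.1216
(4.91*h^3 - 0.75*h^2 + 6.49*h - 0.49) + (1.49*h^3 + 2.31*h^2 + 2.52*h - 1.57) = 6.4*h^3 + 1.56*h^2 + 9.01*h - 2.06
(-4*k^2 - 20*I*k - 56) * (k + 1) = -4*k^3 - 4*k^2 - 20*I*k^2 - 56*k - 20*I*k - 56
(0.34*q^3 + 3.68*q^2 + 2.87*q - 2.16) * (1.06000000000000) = 0.3604*q^3 + 3.9008*q^2 + 3.0422*q - 2.2896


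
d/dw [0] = 0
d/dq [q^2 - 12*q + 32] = 2*q - 12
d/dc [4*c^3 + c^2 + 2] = 2*c*(6*c + 1)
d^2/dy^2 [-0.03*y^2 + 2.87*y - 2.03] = -0.0600000000000000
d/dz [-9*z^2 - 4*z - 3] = -18*z - 4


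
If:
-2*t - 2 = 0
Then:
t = -1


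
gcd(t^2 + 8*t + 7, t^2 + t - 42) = t + 7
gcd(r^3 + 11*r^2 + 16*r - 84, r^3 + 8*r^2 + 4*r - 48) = r^2 + 4*r - 12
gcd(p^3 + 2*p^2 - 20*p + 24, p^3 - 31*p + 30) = p + 6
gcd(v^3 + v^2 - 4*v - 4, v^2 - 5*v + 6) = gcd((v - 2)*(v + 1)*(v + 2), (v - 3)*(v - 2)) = v - 2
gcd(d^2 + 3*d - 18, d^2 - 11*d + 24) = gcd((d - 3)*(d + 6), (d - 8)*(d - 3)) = d - 3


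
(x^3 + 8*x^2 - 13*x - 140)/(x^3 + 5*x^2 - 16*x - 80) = (x + 7)/(x + 4)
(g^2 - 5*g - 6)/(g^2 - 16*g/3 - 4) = 3*(g + 1)/(3*g + 2)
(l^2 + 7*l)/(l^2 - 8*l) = (l + 7)/(l - 8)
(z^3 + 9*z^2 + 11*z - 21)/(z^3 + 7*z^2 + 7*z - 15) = (z + 7)/(z + 5)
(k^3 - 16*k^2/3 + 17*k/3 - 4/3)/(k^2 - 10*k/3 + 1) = (k^2 - 5*k + 4)/(k - 3)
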